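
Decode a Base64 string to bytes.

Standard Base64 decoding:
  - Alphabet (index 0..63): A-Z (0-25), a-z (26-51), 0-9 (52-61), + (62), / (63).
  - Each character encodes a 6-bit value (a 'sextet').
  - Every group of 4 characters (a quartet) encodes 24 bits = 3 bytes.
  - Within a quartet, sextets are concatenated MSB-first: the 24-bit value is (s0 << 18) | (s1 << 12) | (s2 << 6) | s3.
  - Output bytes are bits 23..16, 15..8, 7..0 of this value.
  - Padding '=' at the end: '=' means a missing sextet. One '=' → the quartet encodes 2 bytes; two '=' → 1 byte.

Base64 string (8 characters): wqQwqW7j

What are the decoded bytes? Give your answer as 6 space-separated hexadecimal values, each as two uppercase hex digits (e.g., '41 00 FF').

After char 0 ('w'=48): chars_in_quartet=1 acc=0x30 bytes_emitted=0
After char 1 ('q'=42): chars_in_quartet=2 acc=0xC2A bytes_emitted=0
After char 2 ('Q'=16): chars_in_quartet=3 acc=0x30A90 bytes_emitted=0
After char 3 ('w'=48): chars_in_quartet=4 acc=0xC2A430 -> emit C2 A4 30, reset; bytes_emitted=3
After char 4 ('q'=42): chars_in_quartet=1 acc=0x2A bytes_emitted=3
After char 5 ('W'=22): chars_in_quartet=2 acc=0xA96 bytes_emitted=3
After char 6 ('7'=59): chars_in_quartet=3 acc=0x2A5BB bytes_emitted=3
After char 7 ('j'=35): chars_in_quartet=4 acc=0xA96EE3 -> emit A9 6E E3, reset; bytes_emitted=6

Answer: C2 A4 30 A9 6E E3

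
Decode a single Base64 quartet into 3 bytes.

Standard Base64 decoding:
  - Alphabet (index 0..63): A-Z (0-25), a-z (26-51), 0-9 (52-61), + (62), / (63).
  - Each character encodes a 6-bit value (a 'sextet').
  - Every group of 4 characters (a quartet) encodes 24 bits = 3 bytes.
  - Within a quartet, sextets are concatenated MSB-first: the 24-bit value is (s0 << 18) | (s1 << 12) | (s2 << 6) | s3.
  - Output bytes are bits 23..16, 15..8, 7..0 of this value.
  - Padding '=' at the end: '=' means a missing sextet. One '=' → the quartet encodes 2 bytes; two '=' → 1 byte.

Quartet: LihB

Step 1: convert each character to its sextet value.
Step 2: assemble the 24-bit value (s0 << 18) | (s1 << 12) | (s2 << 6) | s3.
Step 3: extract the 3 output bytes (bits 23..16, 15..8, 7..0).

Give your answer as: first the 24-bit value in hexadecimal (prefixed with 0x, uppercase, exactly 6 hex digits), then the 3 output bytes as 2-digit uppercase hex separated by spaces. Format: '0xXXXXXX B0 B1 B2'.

Answer: 0x2E2841 2E 28 41

Derivation:
Sextets: L=11, i=34, h=33, B=1
24-bit: (11<<18) | (34<<12) | (33<<6) | 1
      = 0x2C0000 | 0x022000 | 0x000840 | 0x000001
      = 0x2E2841
Bytes: (v>>16)&0xFF=2E, (v>>8)&0xFF=28, v&0xFF=41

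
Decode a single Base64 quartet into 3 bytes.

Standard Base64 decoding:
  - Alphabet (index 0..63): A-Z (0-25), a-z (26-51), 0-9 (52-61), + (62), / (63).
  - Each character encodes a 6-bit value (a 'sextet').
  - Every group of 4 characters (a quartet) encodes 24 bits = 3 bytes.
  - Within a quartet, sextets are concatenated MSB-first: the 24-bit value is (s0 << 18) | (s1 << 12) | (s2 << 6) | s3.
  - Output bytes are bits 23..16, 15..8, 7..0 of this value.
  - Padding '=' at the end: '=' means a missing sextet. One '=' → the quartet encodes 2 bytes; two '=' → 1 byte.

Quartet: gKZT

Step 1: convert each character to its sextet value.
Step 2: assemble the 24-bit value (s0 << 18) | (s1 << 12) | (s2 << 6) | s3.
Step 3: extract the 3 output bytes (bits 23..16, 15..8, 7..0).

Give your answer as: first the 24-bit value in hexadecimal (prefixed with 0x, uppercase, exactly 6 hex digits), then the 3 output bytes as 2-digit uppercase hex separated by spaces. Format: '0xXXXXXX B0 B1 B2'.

Answer: 0x80A653 80 A6 53

Derivation:
Sextets: g=32, K=10, Z=25, T=19
24-bit: (32<<18) | (10<<12) | (25<<6) | 19
      = 0x800000 | 0x00A000 | 0x000640 | 0x000013
      = 0x80A653
Bytes: (v>>16)&0xFF=80, (v>>8)&0xFF=A6, v&0xFF=53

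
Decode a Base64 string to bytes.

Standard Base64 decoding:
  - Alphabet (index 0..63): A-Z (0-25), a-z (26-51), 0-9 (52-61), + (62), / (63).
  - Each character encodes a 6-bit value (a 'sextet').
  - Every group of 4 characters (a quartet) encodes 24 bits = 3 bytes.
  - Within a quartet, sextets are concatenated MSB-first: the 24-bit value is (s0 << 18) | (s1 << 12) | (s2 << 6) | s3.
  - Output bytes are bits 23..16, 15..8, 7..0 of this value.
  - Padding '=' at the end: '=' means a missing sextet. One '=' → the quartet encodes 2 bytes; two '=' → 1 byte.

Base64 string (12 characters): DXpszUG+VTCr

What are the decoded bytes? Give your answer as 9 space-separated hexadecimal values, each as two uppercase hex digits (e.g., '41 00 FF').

Answer: 0D 7A 6C CD 41 BE 55 30 AB

Derivation:
After char 0 ('D'=3): chars_in_quartet=1 acc=0x3 bytes_emitted=0
After char 1 ('X'=23): chars_in_quartet=2 acc=0xD7 bytes_emitted=0
After char 2 ('p'=41): chars_in_quartet=3 acc=0x35E9 bytes_emitted=0
After char 3 ('s'=44): chars_in_quartet=4 acc=0xD7A6C -> emit 0D 7A 6C, reset; bytes_emitted=3
After char 4 ('z'=51): chars_in_quartet=1 acc=0x33 bytes_emitted=3
After char 5 ('U'=20): chars_in_quartet=2 acc=0xCD4 bytes_emitted=3
After char 6 ('G'=6): chars_in_quartet=3 acc=0x33506 bytes_emitted=3
After char 7 ('+'=62): chars_in_quartet=4 acc=0xCD41BE -> emit CD 41 BE, reset; bytes_emitted=6
After char 8 ('V'=21): chars_in_quartet=1 acc=0x15 bytes_emitted=6
After char 9 ('T'=19): chars_in_quartet=2 acc=0x553 bytes_emitted=6
After char 10 ('C'=2): chars_in_quartet=3 acc=0x154C2 bytes_emitted=6
After char 11 ('r'=43): chars_in_quartet=4 acc=0x5530AB -> emit 55 30 AB, reset; bytes_emitted=9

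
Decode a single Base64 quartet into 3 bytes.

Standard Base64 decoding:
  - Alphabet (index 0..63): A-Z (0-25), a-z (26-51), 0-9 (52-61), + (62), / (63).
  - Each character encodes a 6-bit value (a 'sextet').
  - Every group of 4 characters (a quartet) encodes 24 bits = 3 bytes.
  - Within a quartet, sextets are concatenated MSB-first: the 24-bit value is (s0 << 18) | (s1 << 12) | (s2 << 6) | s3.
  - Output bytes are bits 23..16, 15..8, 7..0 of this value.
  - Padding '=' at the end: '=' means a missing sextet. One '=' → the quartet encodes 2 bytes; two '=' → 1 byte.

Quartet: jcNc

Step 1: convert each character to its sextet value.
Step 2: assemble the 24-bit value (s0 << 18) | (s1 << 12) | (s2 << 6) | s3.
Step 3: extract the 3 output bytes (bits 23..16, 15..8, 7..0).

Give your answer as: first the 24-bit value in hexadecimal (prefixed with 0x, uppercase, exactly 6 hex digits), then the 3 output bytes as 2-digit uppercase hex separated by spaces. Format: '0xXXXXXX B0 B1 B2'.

Sextets: j=35, c=28, N=13, c=28
24-bit: (35<<18) | (28<<12) | (13<<6) | 28
      = 0x8C0000 | 0x01C000 | 0x000340 | 0x00001C
      = 0x8DC35C
Bytes: (v>>16)&0xFF=8D, (v>>8)&0xFF=C3, v&0xFF=5C

Answer: 0x8DC35C 8D C3 5C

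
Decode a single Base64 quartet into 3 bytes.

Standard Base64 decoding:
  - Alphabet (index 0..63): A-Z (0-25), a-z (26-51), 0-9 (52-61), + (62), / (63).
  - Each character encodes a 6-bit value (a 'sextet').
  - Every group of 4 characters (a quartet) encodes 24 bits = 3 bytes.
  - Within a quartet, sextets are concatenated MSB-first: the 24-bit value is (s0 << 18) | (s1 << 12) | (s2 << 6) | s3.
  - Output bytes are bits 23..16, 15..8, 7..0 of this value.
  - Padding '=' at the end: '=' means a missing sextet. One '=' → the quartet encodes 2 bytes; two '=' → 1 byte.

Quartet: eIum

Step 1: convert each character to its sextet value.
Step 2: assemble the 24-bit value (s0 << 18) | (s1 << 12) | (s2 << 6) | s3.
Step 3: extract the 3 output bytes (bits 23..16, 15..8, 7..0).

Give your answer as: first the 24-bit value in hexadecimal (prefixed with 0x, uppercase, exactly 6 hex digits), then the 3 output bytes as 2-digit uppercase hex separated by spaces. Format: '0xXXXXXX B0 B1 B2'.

Sextets: e=30, I=8, u=46, m=38
24-bit: (30<<18) | (8<<12) | (46<<6) | 38
      = 0x780000 | 0x008000 | 0x000B80 | 0x000026
      = 0x788BA6
Bytes: (v>>16)&0xFF=78, (v>>8)&0xFF=8B, v&0xFF=A6

Answer: 0x788BA6 78 8B A6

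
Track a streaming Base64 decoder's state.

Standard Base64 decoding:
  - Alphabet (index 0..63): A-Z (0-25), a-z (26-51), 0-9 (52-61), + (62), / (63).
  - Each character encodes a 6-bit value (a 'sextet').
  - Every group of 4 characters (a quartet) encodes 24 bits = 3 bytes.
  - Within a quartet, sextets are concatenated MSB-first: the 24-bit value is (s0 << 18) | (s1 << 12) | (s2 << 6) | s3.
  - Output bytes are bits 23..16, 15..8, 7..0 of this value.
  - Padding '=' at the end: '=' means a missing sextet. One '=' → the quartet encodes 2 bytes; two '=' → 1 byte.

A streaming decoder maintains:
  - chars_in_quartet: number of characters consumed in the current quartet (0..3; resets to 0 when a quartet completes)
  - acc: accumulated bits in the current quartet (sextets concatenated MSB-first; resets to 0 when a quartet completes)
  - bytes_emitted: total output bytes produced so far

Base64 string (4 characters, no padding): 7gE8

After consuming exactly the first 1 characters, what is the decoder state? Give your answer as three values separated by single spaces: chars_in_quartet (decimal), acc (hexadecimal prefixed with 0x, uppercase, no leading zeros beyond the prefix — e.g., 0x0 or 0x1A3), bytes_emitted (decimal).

Answer: 1 0x3B 0

Derivation:
After char 0 ('7'=59): chars_in_quartet=1 acc=0x3B bytes_emitted=0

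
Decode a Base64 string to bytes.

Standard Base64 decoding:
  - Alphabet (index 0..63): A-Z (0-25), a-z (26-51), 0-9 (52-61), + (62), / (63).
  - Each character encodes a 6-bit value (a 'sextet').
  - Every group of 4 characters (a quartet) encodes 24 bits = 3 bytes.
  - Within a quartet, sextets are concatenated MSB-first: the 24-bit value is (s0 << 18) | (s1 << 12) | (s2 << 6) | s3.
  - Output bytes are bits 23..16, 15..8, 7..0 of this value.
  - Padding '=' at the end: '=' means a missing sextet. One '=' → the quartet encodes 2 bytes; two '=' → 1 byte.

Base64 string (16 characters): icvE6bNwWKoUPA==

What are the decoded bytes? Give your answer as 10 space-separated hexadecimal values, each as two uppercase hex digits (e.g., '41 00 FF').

After char 0 ('i'=34): chars_in_quartet=1 acc=0x22 bytes_emitted=0
After char 1 ('c'=28): chars_in_quartet=2 acc=0x89C bytes_emitted=0
After char 2 ('v'=47): chars_in_quartet=3 acc=0x2272F bytes_emitted=0
After char 3 ('E'=4): chars_in_quartet=4 acc=0x89CBC4 -> emit 89 CB C4, reset; bytes_emitted=3
After char 4 ('6'=58): chars_in_quartet=1 acc=0x3A bytes_emitted=3
After char 5 ('b'=27): chars_in_quartet=2 acc=0xE9B bytes_emitted=3
After char 6 ('N'=13): chars_in_quartet=3 acc=0x3A6CD bytes_emitted=3
After char 7 ('w'=48): chars_in_quartet=4 acc=0xE9B370 -> emit E9 B3 70, reset; bytes_emitted=6
After char 8 ('W'=22): chars_in_quartet=1 acc=0x16 bytes_emitted=6
After char 9 ('K'=10): chars_in_quartet=2 acc=0x58A bytes_emitted=6
After char 10 ('o'=40): chars_in_quartet=3 acc=0x162A8 bytes_emitted=6
After char 11 ('U'=20): chars_in_quartet=4 acc=0x58AA14 -> emit 58 AA 14, reset; bytes_emitted=9
After char 12 ('P'=15): chars_in_quartet=1 acc=0xF bytes_emitted=9
After char 13 ('A'=0): chars_in_quartet=2 acc=0x3C0 bytes_emitted=9
Padding '==': partial quartet acc=0x3C0 -> emit 3C; bytes_emitted=10

Answer: 89 CB C4 E9 B3 70 58 AA 14 3C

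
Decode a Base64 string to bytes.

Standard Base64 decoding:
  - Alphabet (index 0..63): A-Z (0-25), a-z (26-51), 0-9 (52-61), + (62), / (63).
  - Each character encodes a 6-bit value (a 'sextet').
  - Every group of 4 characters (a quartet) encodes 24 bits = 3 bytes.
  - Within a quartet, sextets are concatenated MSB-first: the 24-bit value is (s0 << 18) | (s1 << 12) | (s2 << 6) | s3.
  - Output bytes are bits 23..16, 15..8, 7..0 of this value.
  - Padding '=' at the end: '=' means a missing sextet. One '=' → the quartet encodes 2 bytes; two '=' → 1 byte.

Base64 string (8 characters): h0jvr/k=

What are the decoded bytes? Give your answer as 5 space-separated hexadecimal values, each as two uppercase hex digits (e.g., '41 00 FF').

After char 0 ('h'=33): chars_in_quartet=1 acc=0x21 bytes_emitted=0
After char 1 ('0'=52): chars_in_quartet=2 acc=0x874 bytes_emitted=0
After char 2 ('j'=35): chars_in_quartet=3 acc=0x21D23 bytes_emitted=0
After char 3 ('v'=47): chars_in_quartet=4 acc=0x8748EF -> emit 87 48 EF, reset; bytes_emitted=3
After char 4 ('r'=43): chars_in_quartet=1 acc=0x2B bytes_emitted=3
After char 5 ('/'=63): chars_in_quartet=2 acc=0xAFF bytes_emitted=3
After char 6 ('k'=36): chars_in_quartet=3 acc=0x2BFE4 bytes_emitted=3
Padding '=': partial quartet acc=0x2BFE4 -> emit AF F9; bytes_emitted=5

Answer: 87 48 EF AF F9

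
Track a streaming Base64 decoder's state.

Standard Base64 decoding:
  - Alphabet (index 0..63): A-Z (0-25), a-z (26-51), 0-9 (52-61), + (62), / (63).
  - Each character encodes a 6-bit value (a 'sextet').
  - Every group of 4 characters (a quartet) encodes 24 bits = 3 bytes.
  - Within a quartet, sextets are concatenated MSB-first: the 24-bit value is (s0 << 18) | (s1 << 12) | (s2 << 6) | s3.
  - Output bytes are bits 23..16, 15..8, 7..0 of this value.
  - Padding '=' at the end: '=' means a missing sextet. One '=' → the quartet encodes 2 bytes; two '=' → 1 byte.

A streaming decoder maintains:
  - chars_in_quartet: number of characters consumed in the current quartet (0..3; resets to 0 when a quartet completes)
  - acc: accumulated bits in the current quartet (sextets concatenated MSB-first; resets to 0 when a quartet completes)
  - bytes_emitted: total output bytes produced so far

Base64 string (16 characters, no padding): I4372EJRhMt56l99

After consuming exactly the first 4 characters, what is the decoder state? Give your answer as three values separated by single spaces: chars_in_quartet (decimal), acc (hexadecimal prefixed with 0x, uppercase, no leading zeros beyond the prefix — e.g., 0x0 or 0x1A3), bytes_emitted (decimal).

After char 0 ('I'=8): chars_in_quartet=1 acc=0x8 bytes_emitted=0
After char 1 ('4'=56): chars_in_quartet=2 acc=0x238 bytes_emitted=0
After char 2 ('3'=55): chars_in_quartet=3 acc=0x8E37 bytes_emitted=0
After char 3 ('7'=59): chars_in_quartet=4 acc=0x238DFB -> emit 23 8D FB, reset; bytes_emitted=3

Answer: 0 0x0 3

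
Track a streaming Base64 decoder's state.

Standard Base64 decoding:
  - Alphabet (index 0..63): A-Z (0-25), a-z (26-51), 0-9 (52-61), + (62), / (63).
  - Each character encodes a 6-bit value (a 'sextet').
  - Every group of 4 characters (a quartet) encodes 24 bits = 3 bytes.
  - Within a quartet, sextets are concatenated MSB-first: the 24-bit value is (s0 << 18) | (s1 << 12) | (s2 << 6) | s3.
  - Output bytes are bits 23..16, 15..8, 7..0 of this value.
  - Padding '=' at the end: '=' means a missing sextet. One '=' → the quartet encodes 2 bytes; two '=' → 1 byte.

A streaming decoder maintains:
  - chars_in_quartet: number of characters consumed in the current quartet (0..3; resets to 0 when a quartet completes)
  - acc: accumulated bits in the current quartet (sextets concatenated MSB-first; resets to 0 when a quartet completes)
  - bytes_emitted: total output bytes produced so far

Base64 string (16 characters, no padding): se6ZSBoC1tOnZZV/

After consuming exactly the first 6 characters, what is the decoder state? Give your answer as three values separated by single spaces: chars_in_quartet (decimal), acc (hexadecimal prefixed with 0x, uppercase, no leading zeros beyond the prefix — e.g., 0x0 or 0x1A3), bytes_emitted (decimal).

After char 0 ('s'=44): chars_in_quartet=1 acc=0x2C bytes_emitted=0
After char 1 ('e'=30): chars_in_quartet=2 acc=0xB1E bytes_emitted=0
After char 2 ('6'=58): chars_in_quartet=3 acc=0x2C7BA bytes_emitted=0
After char 3 ('Z'=25): chars_in_quartet=4 acc=0xB1EE99 -> emit B1 EE 99, reset; bytes_emitted=3
After char 4 ('S'=18): chars_in_quartet=1 acc=0x12 bytes_emitted=3
After char 5 ('B'=1): chars_in_quartet=2 acc=0x481 bytes_emitted=3

Answer: 2 0x481 3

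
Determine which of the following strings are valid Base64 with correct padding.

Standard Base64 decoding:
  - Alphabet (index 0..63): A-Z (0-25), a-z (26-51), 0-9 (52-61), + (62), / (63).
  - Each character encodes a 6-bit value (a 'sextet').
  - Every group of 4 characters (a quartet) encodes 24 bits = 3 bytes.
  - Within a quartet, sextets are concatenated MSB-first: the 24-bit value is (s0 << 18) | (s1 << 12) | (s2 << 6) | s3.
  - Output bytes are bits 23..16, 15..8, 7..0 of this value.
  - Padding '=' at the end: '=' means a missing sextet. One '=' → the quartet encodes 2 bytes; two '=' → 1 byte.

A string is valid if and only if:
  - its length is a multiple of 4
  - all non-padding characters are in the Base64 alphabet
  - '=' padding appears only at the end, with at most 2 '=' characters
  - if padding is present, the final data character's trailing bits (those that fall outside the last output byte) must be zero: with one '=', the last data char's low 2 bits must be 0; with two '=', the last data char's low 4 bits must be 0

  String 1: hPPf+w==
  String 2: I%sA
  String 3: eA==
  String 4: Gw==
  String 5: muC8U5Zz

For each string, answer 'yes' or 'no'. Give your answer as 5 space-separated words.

String 1: 'hPPf+w==' → valid
String 2: 'I%sA' → invalid (bad char(s): ['%'])
String 3: 'eA==' → valid
String 4: 'Gw==' → valid
String 5: 'muC8U5Zz' → valid

Answer: yes no yes yes yes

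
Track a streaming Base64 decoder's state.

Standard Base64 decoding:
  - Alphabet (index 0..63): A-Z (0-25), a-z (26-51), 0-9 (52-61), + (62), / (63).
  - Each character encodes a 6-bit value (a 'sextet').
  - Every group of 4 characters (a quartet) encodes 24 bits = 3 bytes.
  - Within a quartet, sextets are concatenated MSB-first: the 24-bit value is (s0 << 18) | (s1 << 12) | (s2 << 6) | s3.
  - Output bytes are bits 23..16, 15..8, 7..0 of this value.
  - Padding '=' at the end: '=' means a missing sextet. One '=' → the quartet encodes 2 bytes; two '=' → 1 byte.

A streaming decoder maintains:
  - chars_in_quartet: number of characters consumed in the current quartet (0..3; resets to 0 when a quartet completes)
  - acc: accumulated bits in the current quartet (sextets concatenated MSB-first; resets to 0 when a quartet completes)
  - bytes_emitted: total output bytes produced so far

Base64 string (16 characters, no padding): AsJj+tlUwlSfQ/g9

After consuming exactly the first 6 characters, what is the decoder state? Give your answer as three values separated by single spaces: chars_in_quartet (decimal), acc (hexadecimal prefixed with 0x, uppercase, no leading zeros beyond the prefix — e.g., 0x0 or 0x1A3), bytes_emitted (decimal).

After char 0 ('A'=0): chars_in_quartet=1 acc=0x0 bytes_emitted=0
After char 1 ('s'=44): chars_in_quartet=2 acc=0x2C bytes_emitted=0
After char 2 ('J'=9): chars_in_quartet=3 acc=0xB09 bytes_emitted=0
After char 3 ('j'=35): chars_in_quartet=4 acc=0x2C263 -> emit 02 C2 63, reset; bytes_emitted=3
After char 4 ('+'=62): chars_in_quartet=1 acc=0x3E bytes_emitted=3
After char 5 ('t'=45): chars_in_quartet=2 acc=0xFAD bytes_emitted=3

Answer: 2 0xFAD 3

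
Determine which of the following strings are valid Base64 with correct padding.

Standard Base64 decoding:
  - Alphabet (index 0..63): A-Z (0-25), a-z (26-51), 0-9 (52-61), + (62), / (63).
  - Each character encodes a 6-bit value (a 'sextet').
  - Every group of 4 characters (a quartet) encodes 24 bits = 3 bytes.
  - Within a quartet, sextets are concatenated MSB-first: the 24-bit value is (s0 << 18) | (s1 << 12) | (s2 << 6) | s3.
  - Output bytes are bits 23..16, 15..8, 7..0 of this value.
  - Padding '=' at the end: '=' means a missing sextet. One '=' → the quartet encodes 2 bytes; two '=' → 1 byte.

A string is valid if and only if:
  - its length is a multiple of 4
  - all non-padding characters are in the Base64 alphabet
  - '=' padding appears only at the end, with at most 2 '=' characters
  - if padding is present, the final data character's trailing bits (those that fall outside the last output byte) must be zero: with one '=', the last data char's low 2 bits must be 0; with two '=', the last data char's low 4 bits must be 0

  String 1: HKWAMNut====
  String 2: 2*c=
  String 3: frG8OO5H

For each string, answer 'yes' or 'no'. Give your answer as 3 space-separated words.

Answer: no no yes

Derivation:
String 1: 'HKWAMNut====' → invalid (4 pad chars (max 2))
String 2: '2*c=' → invalid (bad char(s): ['*'])
String 3: 'frG8OO5H' → valid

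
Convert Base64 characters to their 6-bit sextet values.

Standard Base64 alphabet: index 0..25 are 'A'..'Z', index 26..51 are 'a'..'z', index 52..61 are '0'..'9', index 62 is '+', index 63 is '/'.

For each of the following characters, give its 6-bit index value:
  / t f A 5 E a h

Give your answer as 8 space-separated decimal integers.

Answer: 63 45 31 0 57 4 26 33

Derivation:
'/': index 63
't': a..z range, 26 + ord('t') − ord('a') = 45
'f': a..z range, 26 + ord('f') − ord('a') = 31
'A': A..Z range, ord('A') − ord('A') = 0
'5': 0..9 range, 52 + ord('5') − ord('0') = 57
'E': A..Z range, ord('E') − ord('A') = 4
'a': a..z range, 26 + ord('a') − ord('a') = 26
'h': a..z range, 26 + ord('h') − ord('a') = 33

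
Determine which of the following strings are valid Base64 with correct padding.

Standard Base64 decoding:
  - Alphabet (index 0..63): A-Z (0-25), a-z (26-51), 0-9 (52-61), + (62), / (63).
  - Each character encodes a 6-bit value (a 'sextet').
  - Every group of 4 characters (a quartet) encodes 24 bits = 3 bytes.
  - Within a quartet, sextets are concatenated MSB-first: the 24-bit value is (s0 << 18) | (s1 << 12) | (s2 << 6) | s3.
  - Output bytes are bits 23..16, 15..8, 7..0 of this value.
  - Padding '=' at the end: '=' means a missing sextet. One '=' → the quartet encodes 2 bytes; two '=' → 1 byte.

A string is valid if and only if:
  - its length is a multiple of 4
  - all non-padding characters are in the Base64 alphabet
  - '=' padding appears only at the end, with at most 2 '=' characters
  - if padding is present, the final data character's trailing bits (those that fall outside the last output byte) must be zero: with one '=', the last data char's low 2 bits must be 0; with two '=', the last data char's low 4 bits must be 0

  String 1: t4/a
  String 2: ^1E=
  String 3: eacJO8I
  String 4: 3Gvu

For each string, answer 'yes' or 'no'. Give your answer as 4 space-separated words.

String 1: 't4/a' → valid
String 2: '^1E=' → invalid (bad char(s): ['^'])
String 3: 'eacJO8I' → invalid (len=7 not mult of 4)
String 4: '3Gvu' → valid

Answer: yes no no yes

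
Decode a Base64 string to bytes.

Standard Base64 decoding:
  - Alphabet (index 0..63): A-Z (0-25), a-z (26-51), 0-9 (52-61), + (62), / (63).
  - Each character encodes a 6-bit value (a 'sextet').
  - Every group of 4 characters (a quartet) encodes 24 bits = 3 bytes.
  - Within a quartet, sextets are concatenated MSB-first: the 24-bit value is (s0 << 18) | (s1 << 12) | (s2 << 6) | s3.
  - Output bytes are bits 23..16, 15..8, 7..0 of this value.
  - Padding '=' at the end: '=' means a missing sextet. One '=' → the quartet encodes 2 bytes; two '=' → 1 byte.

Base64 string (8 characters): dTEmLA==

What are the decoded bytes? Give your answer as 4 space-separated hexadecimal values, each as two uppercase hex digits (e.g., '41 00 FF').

Answer: 75 31 26 2C

Derivation:
After char 0 ('d'=29): chars_in_quartet=1 acc=0x1D bytes_emitted=0
After char 1 ('T'=19): chars_in_quartet=2 acc=0x753 bytes_emitted=0
After char 2 ('E'=4): chars_in_quartet=3 acc=0x1D4C4 bytes_emitted=0
After char 3 ('m'=38): chars_in_quartet=4 acc=0x753126 -> emit 75 31 26, reset; bytes_emitted=3
After char 4 ('L'=11): chars_in_quartet=1 acc=0xB bytes_emitted=3
After char 5 ('A'=0): chars_in_quartet=2 acc=0x2C0 bytes_emitted=3
Padding '==': partial quartet acc=0x2C0 -> emit 2C; bytes_emitted=4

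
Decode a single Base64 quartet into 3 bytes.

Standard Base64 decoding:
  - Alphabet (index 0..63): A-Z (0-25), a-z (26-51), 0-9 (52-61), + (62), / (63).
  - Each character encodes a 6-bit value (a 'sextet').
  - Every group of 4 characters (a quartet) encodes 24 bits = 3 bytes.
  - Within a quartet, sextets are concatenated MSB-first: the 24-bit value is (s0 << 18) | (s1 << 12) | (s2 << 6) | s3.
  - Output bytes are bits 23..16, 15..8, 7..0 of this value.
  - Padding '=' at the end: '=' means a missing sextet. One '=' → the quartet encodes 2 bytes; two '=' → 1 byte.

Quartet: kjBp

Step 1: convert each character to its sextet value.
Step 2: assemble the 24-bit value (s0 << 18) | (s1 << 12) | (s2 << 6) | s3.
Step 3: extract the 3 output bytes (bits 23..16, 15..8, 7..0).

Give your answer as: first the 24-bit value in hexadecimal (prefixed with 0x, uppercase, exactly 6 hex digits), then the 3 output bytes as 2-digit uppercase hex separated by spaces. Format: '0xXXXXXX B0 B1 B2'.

Answer: 0x923069 92 30 69

Derivation:
Sextets: k=36, j=35, B=1, p=41
24-bit: (36<<18) | (35<<12) | (1<<6) | 41
      = 0x900000 | 0x023000 | 0x000040 | 0x000029
      = 0x923069
Bytes: (v>>16)&0xFF=92, (v>>8)&0xFF=30, v&0xFF=69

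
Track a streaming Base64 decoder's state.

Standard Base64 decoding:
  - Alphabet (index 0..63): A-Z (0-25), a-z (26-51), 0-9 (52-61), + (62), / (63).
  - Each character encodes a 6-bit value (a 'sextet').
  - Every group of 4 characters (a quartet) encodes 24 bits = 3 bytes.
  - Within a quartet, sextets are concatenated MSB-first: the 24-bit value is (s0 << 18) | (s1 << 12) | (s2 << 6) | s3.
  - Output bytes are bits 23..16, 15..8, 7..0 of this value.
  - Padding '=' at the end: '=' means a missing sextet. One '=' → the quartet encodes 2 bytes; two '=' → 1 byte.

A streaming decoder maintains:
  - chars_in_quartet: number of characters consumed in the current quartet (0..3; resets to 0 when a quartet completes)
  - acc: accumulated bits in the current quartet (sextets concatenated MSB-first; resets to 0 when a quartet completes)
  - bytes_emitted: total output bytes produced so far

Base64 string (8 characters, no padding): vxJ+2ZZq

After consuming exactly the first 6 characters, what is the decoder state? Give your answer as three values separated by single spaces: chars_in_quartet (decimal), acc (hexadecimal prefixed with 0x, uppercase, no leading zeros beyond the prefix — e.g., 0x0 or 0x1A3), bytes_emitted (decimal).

Answer: 2 0xD99 3

Derivation:
After char 0 ('v'=47): chars_in_quartet=1 acc=0x2F bytes_emitted=0
After char 1 ('x'=49): chars_in_quartet=2 acc=0xBF1 bytes_emitted=0
After char 2 ('J'=9): chars_in_quartet=3 acc=0x2FC49 bytes_emitted=0
After char 3 ('+'=62): chars_in_quartet=4 acc=0xBF127E -> emit BF 12 7E, reset; bytes_emitted=3
After char 4 ('2'=54): chars_in_quartet=1 acc=0x36 bytes_emitted=3
After char 5 ('Z'=25): chars_in_quartet=2 acc=0xD99 bytes_emitted=3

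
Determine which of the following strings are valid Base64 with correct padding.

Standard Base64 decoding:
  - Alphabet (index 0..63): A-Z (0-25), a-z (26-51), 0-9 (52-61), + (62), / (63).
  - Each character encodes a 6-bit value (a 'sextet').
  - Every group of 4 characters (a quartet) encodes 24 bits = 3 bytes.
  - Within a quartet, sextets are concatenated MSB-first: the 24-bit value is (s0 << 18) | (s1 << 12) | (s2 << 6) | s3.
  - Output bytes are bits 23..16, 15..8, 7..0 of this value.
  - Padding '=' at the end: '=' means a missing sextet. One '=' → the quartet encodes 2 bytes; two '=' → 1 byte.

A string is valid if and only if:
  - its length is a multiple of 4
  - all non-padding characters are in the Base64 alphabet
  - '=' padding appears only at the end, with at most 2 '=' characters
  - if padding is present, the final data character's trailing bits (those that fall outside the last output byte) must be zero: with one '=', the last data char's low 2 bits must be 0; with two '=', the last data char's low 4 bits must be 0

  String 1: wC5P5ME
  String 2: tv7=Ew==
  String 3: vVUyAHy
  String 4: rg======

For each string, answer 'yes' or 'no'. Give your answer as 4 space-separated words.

String 1: 'wC5P5ME' → invalid (len=7 not mult of 4)
String 2: 'tv7=Ew==' → invalid (bad char(s): ['=']; '=' in middle)
String 3: 'vVUyAHy' → invalid (len=7 not mult of 4)
String 4: 'rg======' → invalid (6 pad chars (max 2))

Answer: no no no no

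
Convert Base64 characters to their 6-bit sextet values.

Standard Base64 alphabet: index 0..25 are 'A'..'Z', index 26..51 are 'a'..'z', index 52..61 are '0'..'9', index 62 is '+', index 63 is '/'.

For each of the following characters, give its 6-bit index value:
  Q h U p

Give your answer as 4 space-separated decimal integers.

'Q': A..Z range, ord('Q') − ord('A') = 16
'h': a..z range, 26 + ord('h') − ord('a') = 33
'U': A..Z range, ord('U') − ord('A') = 20
'p': a..z range, 26 + ord('p') − ord('a') = 41

Answer: 16 33 20 41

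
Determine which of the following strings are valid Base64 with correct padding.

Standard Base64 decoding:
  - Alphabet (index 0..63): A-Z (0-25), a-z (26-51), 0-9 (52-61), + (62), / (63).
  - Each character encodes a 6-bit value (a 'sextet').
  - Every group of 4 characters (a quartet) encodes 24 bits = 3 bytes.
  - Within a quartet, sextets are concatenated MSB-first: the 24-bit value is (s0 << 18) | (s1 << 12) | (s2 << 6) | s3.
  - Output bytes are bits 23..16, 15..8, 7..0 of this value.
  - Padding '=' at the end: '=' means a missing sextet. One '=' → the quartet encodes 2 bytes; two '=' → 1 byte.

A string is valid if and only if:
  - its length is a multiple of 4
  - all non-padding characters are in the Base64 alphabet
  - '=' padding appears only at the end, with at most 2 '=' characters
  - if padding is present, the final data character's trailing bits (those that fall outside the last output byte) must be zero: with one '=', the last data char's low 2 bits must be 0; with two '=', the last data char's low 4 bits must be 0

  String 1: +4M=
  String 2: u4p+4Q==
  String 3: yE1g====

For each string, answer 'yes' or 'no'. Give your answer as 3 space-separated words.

Answer: yes yes no

Derivation:
String 1: '+4M=' → valid
String 2: 'u4p+4Q==' → valid
String 3: 'yE1g====' → invalid (4 pad chars (max 2))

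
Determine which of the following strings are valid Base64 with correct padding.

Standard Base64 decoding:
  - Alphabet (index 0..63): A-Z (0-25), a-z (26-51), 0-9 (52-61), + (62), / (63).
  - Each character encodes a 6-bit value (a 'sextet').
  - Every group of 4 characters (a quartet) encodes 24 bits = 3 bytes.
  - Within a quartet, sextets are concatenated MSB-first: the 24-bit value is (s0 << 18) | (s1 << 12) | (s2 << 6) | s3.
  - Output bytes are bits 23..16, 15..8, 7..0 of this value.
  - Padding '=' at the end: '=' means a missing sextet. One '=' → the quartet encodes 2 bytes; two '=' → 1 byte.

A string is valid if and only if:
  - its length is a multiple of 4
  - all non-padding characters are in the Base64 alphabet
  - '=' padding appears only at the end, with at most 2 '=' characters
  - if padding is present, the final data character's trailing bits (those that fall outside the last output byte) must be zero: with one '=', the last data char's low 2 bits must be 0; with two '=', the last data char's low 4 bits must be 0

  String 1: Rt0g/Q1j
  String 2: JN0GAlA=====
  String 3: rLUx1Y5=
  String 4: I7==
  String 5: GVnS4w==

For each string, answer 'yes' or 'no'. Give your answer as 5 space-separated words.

String 1: 'Rt0g/Q1j' → valid
String 2: 'JN0GAlA=====' → invalid (5 pad chars (max 2))
String 3: 'rLUx1Y5=' → invalid (bad trailing bits)
String 4: 'I7==' → invalid (bad trailing bits)
String 5: 'GVnS4w==' → valid

Answer: yes no no no yes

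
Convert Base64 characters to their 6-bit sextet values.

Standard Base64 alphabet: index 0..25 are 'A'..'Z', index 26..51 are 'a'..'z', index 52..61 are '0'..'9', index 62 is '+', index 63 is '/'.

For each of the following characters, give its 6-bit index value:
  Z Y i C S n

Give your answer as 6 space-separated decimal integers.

'Z': A..Z range, ord('Z') − ord('A') = 25
'Y': A..Z range, ord('Y') − ord('A') = 24
'i': a..z range, 26 + ord('i') − ord('a') = 34
'C': A..Z range, ord('C') − ord('A') = 2
'S': A..Z range, ord('S') − ord('A') = 18
'n': a..z range, 26 + ord('n') − ord('a') = 39

Answer: 25 24 34 2 18 39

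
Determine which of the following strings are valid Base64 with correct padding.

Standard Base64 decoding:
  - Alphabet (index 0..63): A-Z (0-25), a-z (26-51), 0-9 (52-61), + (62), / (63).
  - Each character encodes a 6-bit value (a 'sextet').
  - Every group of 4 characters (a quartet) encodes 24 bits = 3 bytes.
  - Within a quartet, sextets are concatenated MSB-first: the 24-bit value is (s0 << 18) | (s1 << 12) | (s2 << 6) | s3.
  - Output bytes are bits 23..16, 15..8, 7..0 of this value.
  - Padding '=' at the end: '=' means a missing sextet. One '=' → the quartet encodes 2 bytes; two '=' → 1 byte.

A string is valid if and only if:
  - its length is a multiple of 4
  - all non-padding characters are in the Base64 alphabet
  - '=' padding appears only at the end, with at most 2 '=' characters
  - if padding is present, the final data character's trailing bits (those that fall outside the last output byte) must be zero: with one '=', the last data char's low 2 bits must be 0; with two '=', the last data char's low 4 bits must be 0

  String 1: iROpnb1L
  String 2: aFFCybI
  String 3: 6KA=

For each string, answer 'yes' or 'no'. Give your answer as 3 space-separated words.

Answer: yes no yes

Derivation:
String 1: 'iROpnb1L' → valid
String 2: 'aFFCybI' → invalid (len=7 not mult of 4)
String 3: '6KA=' → valid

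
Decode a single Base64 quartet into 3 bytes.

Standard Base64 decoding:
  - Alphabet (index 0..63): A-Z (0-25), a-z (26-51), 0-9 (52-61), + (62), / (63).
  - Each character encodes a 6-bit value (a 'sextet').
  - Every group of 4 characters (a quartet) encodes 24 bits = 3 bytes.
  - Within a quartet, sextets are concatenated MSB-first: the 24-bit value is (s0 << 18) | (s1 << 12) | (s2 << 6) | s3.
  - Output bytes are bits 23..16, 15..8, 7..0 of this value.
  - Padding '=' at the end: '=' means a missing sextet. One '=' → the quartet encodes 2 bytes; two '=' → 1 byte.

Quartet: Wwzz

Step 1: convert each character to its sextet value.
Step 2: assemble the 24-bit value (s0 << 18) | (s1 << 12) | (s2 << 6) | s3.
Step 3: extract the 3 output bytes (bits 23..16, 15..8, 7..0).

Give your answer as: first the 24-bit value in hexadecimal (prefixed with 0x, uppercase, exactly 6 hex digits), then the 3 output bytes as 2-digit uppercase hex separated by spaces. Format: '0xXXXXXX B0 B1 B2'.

Sextets: W=22, w=48, z=51, z=51
24-bit: (22<<18) | (48<<12) | (51<<6) | 51
      = 0x580000 | 0x030000 | 0x000CC0 | 0x000033
      = 0x5B0CF3
Bytes: (v>>16)&0xFF=5B, (v>>8)&0xFF=0C, v&0xFF=F3

Answer: 0x5B0CF3 5B 0C F3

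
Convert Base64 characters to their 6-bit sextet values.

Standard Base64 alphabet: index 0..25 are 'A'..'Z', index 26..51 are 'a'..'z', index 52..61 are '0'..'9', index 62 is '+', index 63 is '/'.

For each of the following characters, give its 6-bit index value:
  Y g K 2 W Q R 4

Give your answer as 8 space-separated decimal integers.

Answer: 24 32 10 54 22 16 17 56

Derivation:
'Y': A..Z range, ord('Y') − ord('A') = 24
'g': a..z range, 26 + ord('g') − ord('a') = 32
'K': A..Z range, ord('K') − ord('A') = 10
'2': 0..9 range, 52 + ord('2') − ord('0') = 54
'W': A..Z range, ord('W') − ord('A') = 22
'Q': A..Z range, ord('Q') − ord('A') = 16
'R': A..Z range, ord('R') − ord('A') = 17
'4': 0..9 range, 52 + ord('4') − ord('0') = 56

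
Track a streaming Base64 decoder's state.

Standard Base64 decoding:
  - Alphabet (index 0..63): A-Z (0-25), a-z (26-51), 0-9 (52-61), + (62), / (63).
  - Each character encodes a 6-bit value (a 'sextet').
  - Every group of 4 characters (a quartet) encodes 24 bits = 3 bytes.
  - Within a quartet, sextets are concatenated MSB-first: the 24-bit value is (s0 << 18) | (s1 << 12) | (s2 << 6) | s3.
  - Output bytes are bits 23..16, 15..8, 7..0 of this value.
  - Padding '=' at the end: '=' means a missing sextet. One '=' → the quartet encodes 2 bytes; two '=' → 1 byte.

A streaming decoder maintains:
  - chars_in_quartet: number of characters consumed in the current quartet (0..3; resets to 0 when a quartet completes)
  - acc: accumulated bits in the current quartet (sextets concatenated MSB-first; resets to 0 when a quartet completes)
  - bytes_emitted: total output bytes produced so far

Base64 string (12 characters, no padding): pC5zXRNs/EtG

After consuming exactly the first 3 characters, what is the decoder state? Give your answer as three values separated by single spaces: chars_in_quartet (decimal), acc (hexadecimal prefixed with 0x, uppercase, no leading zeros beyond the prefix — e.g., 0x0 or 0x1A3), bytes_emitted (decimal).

After char 0 ('p'=41): chars_in_quartet=1 acc=0x29 bytes_emitted=0
After char 1 ('C'=2): chars_in_quartet=2 acc=0xA42 bytes_emitted=0
After char 2 ('5'=57): chars_in_quartet=3 acc=0x290B9 bytes_emitted=0

Answer: 3 0x290B9 0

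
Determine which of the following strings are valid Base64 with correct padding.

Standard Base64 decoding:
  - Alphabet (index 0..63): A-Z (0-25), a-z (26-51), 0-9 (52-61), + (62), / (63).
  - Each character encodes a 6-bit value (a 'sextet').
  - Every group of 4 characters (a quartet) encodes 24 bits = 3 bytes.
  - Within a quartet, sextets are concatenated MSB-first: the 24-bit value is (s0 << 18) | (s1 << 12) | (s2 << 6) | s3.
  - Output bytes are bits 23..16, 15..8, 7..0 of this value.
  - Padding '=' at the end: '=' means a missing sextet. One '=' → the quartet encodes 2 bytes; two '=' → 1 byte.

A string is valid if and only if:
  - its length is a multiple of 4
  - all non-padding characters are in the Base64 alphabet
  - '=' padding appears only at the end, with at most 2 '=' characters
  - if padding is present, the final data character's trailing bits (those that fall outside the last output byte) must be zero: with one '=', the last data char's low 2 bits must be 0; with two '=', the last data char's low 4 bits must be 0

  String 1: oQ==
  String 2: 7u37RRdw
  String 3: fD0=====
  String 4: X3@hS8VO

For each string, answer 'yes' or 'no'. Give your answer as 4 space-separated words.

Answer: yes yes no no

Derivation:
String 1: 'oQ==' → valid
String 2: '7u37RRdw' → valid
String 3: 'fD0=====' → invalid (5 pad chars (max 2))
String 4: 'X3@hS8VO' → invalid (bad char(s): ['@'])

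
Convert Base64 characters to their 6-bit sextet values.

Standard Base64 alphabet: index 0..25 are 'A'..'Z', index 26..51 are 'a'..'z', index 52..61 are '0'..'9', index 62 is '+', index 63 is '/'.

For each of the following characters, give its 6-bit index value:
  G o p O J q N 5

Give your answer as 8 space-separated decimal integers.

Answer: 6 40 41 14 9 42 13 57

Derivation:
'G': A..Z range, ord('G') − ord('A') = 6
'o': a..z range, 26 + ord('o') − ord('a') = 40
'p': a..z range, 26 + ord('p') − ord('a') = 41
'O': A..Z range, ord('O') − ord('A') = 14
'J': A..Z range, ord('J') − ord('A') = 9
'q': a..z range, 26 + ord('q') − ord('a') = 42
'N': A..Z range, ord('N') − ord('A') = 13
'5': 0..9 range, 52 + ord('5') − ord('0') = 57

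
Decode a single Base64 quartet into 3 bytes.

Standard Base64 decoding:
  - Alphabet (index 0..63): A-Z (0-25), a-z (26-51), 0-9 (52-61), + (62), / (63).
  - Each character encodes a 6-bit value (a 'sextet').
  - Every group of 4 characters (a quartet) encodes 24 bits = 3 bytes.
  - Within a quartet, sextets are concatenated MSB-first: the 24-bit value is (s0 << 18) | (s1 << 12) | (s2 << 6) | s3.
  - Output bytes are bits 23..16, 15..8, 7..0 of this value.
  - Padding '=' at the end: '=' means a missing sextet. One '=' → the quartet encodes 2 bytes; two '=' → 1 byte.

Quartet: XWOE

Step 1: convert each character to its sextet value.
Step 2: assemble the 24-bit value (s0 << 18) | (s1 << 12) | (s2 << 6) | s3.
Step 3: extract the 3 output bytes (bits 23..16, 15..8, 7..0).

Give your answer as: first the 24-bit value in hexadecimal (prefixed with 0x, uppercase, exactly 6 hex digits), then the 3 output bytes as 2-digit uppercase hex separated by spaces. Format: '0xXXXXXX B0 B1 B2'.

Answer: 0x5D6384 5D 63 84

Derivation:
Sextets: X=23, W=22, O=14, E=4
24-bit: (23<<18) | (22<<12) | (14<<6) | 4
      = 0x5C0000 | 0x016000 | 0x000380 | 0x000004
      = 0x5D6384
Bytes: (v>>16)&0xFF=5D, (v>>8)&0xFF=63, v&0xFF=84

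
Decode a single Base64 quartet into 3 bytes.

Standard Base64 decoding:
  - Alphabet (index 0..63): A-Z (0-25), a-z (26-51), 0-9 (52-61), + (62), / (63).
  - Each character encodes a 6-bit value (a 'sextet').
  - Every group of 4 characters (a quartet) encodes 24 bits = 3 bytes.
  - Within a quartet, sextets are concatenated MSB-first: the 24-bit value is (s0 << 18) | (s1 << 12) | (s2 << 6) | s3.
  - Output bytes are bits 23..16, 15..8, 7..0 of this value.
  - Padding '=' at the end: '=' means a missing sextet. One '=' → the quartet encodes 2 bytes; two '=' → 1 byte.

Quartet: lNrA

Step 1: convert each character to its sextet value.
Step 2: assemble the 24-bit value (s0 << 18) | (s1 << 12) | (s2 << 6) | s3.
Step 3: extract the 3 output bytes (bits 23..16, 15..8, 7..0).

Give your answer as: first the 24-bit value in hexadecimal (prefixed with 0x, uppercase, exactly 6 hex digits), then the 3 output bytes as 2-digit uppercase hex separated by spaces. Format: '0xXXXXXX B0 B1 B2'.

Answer: 0x94DAC0 94 DA C0

Derivation:
Sextets: l=37, N=13, r=43, A=0
24-bit: (37<<18) | (13<<12) | (43<<6) | 0
      = 0x940000 | 0x00D000 | 0x000AC0 | 0x000000
      = 0x94DAC0
Bytes: (v>>16)&0xFF=94, (v>>8)&0xFF=DA, v&0xFF=C0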